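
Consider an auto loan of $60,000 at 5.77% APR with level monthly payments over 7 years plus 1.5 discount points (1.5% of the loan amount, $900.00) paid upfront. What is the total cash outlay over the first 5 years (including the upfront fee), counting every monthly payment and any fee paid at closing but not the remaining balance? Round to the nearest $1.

Monthly rate = 5.77%/12 = 0.0048083; payment = 60,000 × 0.0048083 / (1 − (1+0.0048083)^−84) = $869.91.
Total outlay = 60 × $869.91 + $900.00 = $53,094.60.

$53,095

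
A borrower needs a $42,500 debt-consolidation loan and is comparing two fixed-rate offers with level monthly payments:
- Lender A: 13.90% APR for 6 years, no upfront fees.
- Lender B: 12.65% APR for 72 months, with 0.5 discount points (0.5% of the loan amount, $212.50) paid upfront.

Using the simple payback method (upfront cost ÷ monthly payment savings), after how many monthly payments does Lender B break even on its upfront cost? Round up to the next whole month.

Lender A: at 13.90% the monthly rate is 0.0115833, so the payment is 42,500 × 0.0115833 / (1 − 1.0115833^−72) = $873.47.
Lender B: at 12.65% the monthly rate is 0.0105417, so the payment is 42,500 × 0.0105417 / (1 − 1.0105417^−72) = $845.32.
Monthly savings = $873.47 − $845.32 = $28.15.
Break-even = $212.50 / $28.15 = 7.55 → 8 months.

8 months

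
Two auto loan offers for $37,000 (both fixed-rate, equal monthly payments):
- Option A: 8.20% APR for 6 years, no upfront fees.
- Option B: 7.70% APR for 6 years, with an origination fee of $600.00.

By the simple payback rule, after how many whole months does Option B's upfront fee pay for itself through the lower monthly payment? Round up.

67 months

Option A: monthly rate = 8.2%/12 = 0.0068333; payment = 37,000 × 0.0068333 / (1 − (1+0.0068333)^−72) = $652.35.
Option B: monthly rate = 7.7%/12 = 0.0064167; payment = 37,000 × 0.0064167 / (1 − (1+0.0064167)^−72) = $643.32.
Monthly savings = $652.35 − $643.32 = $9.03.
Break-even = $600.00 / $9.03 = 66.45 → 67 months.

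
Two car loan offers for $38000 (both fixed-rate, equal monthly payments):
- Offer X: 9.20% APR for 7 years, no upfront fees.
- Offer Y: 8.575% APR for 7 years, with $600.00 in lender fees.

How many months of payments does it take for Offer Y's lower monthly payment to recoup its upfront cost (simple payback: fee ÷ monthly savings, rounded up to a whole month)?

Offer X: monthly rate = 9.2%/12 = 0.0076667; payment = 38,000 × 0.0076667 / (1 − (1+0.0076667)^−84) = $615.25.
Offer Y: at 8.575% the monthly rate is 0.0071458, so the payment is 38,000 × 0.0071458 / (1 − 1.0071458^−84) = $603.22.
Monthly savings = $615.25 − $603.22 = $12.03.
Break-even = $600.00 / $12.03 = 49.88 → 50 months.

50 months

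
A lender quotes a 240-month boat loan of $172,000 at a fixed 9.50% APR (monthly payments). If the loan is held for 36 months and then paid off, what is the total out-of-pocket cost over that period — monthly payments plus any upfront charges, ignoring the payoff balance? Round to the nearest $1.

Monthly rate = 9.5%/12 = 0.0079167; payment = 172,000 × 0.0079167 / (1 − (1+0.0079167)^−240) = $1,603.27.
Total outlay = 36 × $1,603.27 = $57,717.72.

$57,718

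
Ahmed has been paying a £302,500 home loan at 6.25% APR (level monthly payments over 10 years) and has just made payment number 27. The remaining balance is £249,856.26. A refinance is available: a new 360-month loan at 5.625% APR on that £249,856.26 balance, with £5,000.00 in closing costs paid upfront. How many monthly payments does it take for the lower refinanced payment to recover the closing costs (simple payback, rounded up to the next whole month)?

Current payment = 302,500 × 6.25%/12 / (1 − (1+0.0052083)^−120) = £3,396.47.
Refinanced payment = 249,856.26 × 0.0046875 / (1 − (1+0.0046875)^−360) = £1,438.31.
Monthly savings = £3,396.47 − £1,438.31 = £1,958.16.
Break-even = £5,000.00 / £1,958.16 = 2.55 → 3 months.

3 months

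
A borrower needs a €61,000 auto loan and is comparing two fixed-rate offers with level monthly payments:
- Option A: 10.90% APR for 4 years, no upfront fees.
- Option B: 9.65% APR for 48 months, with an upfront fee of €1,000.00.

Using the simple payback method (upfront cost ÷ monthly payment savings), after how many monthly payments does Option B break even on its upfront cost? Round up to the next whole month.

Option A: at 10.90% the monthly rate is 0.0090833, so the payment is 61,000 × 0.0090833 / (1 − 1.0090833^−48) = €1,573.62.
Option B: at 9.65% the monthly rate is 0.0080417, so the payment is 61,000 × 0.0080417 / (1 − 1.0080417^−48) = €1,536.88.
Monthly savings = €1,573.62 − €1,536.88 = €36.74.
Break-even = €1,000.00 / €36.74 = 27.22 → 28 months.

28 months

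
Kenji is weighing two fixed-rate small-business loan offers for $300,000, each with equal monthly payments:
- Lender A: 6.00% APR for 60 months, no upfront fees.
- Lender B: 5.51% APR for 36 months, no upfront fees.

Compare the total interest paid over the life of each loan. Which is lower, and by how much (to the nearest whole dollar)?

Lender A: monthly rate = 6%/12 = 0.0050000; payment = 300,000 × 0.0050000 / (1 − (1+0.0050000)^−60) = $5,799.84.
Total interest on Lender A = 60 × $5,799.84 − $300,000 = $47,990.40.
Lender B: at 5.51% the monthly rate is 0.0045917, so the payment is 300,000 × 0.0045917 / (1 − 1.0045917^−36) = $9,060.12.
Total interest on Lender B = 36 × $9,060.12 − $300,000 = $26,164.32.
Lender B is lower by $21,826.08.

Lender B by $21,826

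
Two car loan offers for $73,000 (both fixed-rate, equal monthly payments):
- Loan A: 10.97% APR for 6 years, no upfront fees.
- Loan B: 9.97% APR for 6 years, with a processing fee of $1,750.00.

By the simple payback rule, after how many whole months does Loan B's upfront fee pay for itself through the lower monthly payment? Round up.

48 months

Loan A: monthly rate = 10.97%/12 = 0.0091417; payment = 73,000 × 0.0091417 / (1 − (1+0.0091417)^−72) = $1,388.37.
Loan B: monthly rate = 9.97%/12 = 0.0083083; payment = 73,000 × 0.0083083 / (1 − (1+0.0083083)^−72) = $1,351.28.
Monthly savings = $1,388.37 − $1,351.28 = $37.09.
Break-even = $1,750.00 / $37.09 = 47.18 → 48 months.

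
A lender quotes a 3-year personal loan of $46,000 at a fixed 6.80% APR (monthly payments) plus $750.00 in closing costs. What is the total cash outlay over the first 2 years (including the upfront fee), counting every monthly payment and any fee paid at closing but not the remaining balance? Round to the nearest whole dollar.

At 6.80% the monthly rate is 0.0056667, so the payment is 46,000 × 0.0056667 / (1 − 1.0056667^−36) = $1,416.14.
Total outlay = 24 × $1,416.14 + $750.00 = $34,737.36.

$34,737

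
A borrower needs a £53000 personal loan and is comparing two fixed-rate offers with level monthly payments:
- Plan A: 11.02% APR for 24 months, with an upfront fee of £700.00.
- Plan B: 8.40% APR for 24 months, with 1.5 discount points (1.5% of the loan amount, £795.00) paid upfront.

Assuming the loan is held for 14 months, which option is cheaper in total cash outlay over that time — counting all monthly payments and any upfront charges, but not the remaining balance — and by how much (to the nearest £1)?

Plan A: at 11.02% the monthly rate is 0.0091833, so the payment is 53,000 × 0.0091833 / (1 − 1.0091833^−24) = £2,470.71.
Plan B: at 8.40% the monthly rate is 0.0070000, so the payment is 53,000 × 0.0070000 / (1 − 1.0070000^−24) = £2,406.73.
Over 14 months: Plan A costs 14 × £2,470.71 + £700.00 = £35,289.94; Plan B costs 14 × £2,406.73 + £795.00 = £34,489.22.
Plan B is cheaper by £35,289.94 − £34,489.22 = £800.72.

Plan B by £801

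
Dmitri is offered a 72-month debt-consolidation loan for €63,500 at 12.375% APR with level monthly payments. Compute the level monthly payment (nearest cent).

Monthly rate = 12.375%/12 = 0.0103125; payment = 63,500 × 0.0103125 / (1 − (1+0.0103125)^−72) = €1,253.86.

€1,253.86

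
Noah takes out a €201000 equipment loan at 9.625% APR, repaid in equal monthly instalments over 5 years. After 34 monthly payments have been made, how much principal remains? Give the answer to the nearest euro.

With monthly rate i = 9.625%/12 = 0.0080208, the balance after k of n payments is P · [(1+i)^n − (1+i)^k] / [(1+i)^n − 1].
(1+0.0080208)^60 = 1.61499239 and (1+0.0080208)^34 = 1.31208893, so the balance is 201,000 × (1.61499239 − 1.31208893) / (1.61499239 − 1) = €98,998.94.

€98,999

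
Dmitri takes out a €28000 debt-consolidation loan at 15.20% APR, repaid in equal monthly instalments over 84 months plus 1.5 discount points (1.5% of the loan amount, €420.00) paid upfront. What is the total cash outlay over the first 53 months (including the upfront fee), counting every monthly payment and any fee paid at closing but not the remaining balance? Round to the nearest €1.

Monthly rate = 15.2%/12 = 0.0126667; payment = 28,000 × 0.0126667 / (1 − (1+0.0126667)^−84) = €543.46.
Total outlay = 53 × €543.46 + €420.00 = €29,223.38.

€29,223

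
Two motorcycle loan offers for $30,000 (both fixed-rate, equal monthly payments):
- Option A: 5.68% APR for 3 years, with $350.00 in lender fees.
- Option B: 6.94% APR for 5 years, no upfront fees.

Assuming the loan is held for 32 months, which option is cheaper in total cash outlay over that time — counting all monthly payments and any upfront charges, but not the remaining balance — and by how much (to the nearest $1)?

Option A: at 5.68% the monthly rate is 0.0047333, so the payment is 30,000 × 0.0047333 / (1 − 1.0047333^−36) = $908.31.
Option B: monthly rate = 6.94%/12 = 0.0057833; payment = 30,000 × 0.0057833 / (1 − (1+0.0057833)^−60) = $593.19.
Over 32 months: Option A costs 32 × $908.31 + $350.00 = $29,415.92; Option B costs 32 × $593.19 = $18,982.08.
Option B is cheaper by $29,415.92 − $18,982.08 = $10,433.84.

Option B by $10,434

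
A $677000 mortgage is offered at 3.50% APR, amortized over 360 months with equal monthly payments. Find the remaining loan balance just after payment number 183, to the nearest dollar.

$419,834

With monthly rate i = 3.5%/12 = 0.0029167, the balance after k of n payments is P · [(1+i)^n − (1+i)^k] / [(1+i)^n − 1].
(1+0.0029167)^360 = 2.85328717 and (1+0.0029167)^183 = 1.70399096, so the balance is 677,000 × (2.85328717 − 1.70399096) / (2.85328717 − 1) = $419,834.31.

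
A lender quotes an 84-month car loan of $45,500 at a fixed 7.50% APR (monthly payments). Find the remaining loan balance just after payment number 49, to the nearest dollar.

$21,878

With monthly rate i = 7.5%/12 = 0.0062500, the balance after k of n payments is P · [(1+i)^n − (1+i)^k] / [(1+i)^n − 1].
(1+0.0062500)^84 = 1.68769920 and (1+0.0062500)^49 = 1.35702790, so the balance is 45,500 × (1.68769920 − 1.35702790) / (1.68769920 − 1) = $21,878.09.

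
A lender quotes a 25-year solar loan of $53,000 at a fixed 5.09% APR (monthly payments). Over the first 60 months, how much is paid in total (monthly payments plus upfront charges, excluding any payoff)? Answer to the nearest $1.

$18,757

At 5.09% the monthly rate is 0.0042417, so the payment is 53,000 × 0.0042417 / (1 − 1.0042417^−300) = $312.62.
Total outlay = 60 × $312.62 = $18,757.20.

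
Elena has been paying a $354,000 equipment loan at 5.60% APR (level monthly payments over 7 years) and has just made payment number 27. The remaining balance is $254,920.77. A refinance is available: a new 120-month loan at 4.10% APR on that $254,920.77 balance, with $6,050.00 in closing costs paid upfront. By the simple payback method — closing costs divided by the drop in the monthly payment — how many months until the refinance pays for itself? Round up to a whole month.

Current payment = 354,000 × 5.6%/12 / (1 − (1+0.0046667)^−84) = $5,103.81.
Refinanced payment = 254,920.77 × 0.0034167 / (1 − (1+0.0034167)^−120) = $2,593.08.
Monthly savings = $5,103.81 − $2,593.08 = $2,510.73.
Break-even = $6,050.00 / $2,510.73 = 2.41 → 3 months.

3 months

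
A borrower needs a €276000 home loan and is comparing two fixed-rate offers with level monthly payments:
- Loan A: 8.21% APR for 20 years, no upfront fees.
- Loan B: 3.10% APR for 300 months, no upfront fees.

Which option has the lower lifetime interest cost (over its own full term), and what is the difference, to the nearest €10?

Loan A: at 8.21% the monthly rate is 0.0068417, so the payment is 276,000 × 0.0068417 / (1 − 1.0068417^−240) = €2,344.78.
Total interest on Loan A = 240 × €2,344.78 − €276,000 = €286,747.20.
Loan B: monthly rate = 3.1%/12 = 0.0025833; payment = 276,000 × 0.0025833 / (1 − (1+0.0025833)^−300) = €1,323.22.
Total interest on Loan B = 300 × €1,323.22 − €276,000 = €120,966.00.
Loan B is lower by €165,781.20.

Loan B by €165,780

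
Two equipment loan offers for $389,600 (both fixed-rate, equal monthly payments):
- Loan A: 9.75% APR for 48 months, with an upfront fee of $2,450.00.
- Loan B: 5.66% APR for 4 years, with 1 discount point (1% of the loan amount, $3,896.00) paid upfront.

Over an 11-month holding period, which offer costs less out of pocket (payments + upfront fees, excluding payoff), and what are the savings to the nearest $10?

Loan A: monthly rate = 9.75%/12 = 0.0081250; payment = 389,600 × 0.0081250 / (1 − (1+0.0081250)^−48) = $9,834.55.
Loan B: at 5.66% the monthly rate is 0.0047167, so the payment is 389,600 × 0.0047167 / (1 − 1.0047167^−48) = $9,089.16.
Over 11 months: Loan A costs 11 × $9,834.55 + $2,450.00 = $110,630.05; Loan B costs 11 × $9,089.16 + $3,896.00 = $103,876.76.
Loan B is cheaper by $110,630.05 − $103,876.76 = $6,753.29.

Loan B by $6,750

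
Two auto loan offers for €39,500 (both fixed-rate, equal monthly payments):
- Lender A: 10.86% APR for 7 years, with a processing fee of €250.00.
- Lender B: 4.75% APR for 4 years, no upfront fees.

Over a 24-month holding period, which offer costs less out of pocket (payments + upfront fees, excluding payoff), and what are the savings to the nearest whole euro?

Lender A: at 10.86% the monthly rate is 0.0090500, so the payment is 39,500 × 0.0090500 / (1 − 1.0090500^−84) = €673.43.
Lender B: at 4.75% the monthly rate is 0.0039583, so the payment is 39,500 × 0.0039583 / (1 − 1.0039583^−48) = €905.19.
Over 24 months: Lender A costs 24 × €673.43 + €250.00 = €16,412.32; Lender B costs 24 × €905.19 = €21,724.56.
Lender A is cheaper by €21,724.56 − €16,412.32 = €5,312.24.

Lender A by €5,312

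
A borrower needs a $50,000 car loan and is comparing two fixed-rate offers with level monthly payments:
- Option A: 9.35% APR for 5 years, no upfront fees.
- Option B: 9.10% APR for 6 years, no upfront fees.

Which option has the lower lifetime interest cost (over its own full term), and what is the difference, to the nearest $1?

Option A: at 9.35% the monthly rate is 0.0077917, so the payment is 50,000 × 0.0077917 / (1 − 1.0077917^−60) = $1,046.43.
Total interest on Option A = 60 × $1,046.43 − $50,000 = $12,785.80.
Option B: at 9.10% the monthly rate is 0.0075833, so the payment is 50,000 × 0.0075833 / (1 − 1.0075833^−72) = $903.76.
Total interest on Option B = 72 × $903.76 − $50,000 = $15,070.72.
Option A is lower by $2,284.92.

Option A by $2,285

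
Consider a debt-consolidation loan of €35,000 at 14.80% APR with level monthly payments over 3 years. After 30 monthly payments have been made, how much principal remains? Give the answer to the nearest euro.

€6,956

With monthly rate i = 14.8%/12 = 0.0123333, the balance after k of n payments is P · [(1+i)^n − (1+i)^k] / [(1+i)^n − 1].
(1+0.0123333)^36 = 1.55470265 and (1+0.0123333)^30 = 1.44446198, so the balance is 35,000 × (1.55470265 − 1.44446198) / (1.55470265 − 1) = €6,955.84.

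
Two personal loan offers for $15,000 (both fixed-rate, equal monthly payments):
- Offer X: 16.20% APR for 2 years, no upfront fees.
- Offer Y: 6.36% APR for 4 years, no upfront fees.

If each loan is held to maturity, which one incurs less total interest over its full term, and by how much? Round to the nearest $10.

Offer Y by $630

Offer X: monthly rate = 16.2%/12 = 0.0135000; payment = 15,000 × 0.0135000 / (1 − (1+0.0135000)^−24) = $735.88.
Total interest on Offer X = 24 × $735.88 − $15,000 = $2,661.12.
Offer Y: monthly rate = 6.36%/12 = 0.0053000; payment = 15,000 × 0.0053000 / (1 − (1+0.0053000)^−48) = $354.76.
Total interest on Offer Y = 48 × $354.76 − $15,000 = $2,028.48.
Offer Y is lower by $632.64.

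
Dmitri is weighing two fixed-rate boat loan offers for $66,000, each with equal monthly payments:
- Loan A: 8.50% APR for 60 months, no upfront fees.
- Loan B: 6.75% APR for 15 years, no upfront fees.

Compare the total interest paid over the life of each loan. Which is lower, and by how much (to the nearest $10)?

Loan A: monthly rate = 8.5%/12 = 0.0070833; payment = 66,000 × 0.0070833 / (1 − (1+0.0070833)^−60) = $1,354.09.
Total interest on Loan A = 60 × $1,354.09 − $66,000 = $15,245.40.
Loan B: monthly rate = 6.75%/12 = 0.0056250; payment = 66,000 × 0.0056250 / (1 − (1+0.0056250)^−180) = $584.04.
Total interest on Loan B = 180 × $584.04 − $66,000 = $39,127.20.
Loan A is lower by $23,881.80.

Loan A by $23,880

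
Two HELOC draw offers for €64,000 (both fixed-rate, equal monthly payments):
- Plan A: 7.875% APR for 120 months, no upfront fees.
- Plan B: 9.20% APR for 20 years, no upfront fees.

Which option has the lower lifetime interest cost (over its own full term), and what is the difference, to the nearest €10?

Plan A: at 7.875% the monthly rate is 0.0065625, so the payment is 64,000 × 0.0065625 / (1 − 1.0065625^−120) = €772.28.
Total interest on Plan A = 120 × €772.28 − €64,000 = €28,673.60.
Plan B: monthly rate = 9.2%/12 = 0.0076667; payment = 64,000 × 0.0076667 / (1 − (1+0.0076667)^−240) = €584.08.
Total interest on Plan B = 240 × €584.08 − €64,000 = €76,179.20.
Plan A is lower by €47,505.60.

Plan A by €47,510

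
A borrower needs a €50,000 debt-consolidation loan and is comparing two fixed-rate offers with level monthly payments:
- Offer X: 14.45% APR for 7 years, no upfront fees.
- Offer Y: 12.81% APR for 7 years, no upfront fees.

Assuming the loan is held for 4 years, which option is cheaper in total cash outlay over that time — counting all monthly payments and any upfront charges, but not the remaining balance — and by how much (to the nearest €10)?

Offer Y by €2,160

Offer X: at 14.45% the monthly rate is 0.0120417, so the payment is 50,000 × 0.0120417 / (1 − 1.0120417^−84) = €949.47.
Offer Y: monthly rate = 12.81%/12 = 0.0106750; payment = 50,000 × 0.0106750 / (1 − (1+0.0106750)^−84) = €904.44.
Over 48 months: Offer X costs 48 × €949.47 = €45,574.56; Offer Y costs 48 × €904.44 = €43,413.12.
Offer Y is cheaper by €45,574.56 − €43,413.12 = €2,161.44.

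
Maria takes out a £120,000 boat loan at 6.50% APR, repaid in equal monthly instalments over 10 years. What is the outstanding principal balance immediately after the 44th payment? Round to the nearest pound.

With monthly rate i = 6.5%/12 = 0.0054167, the balance after k of n payments is P · [(1+i)^n − (1+i)^k] / [(1+i)^n − 1].
(1+0.0054167)^120 = 1.91218375 and (1+0.0054167)^44 = 1.26831617, so the balance is 120,000 × (1.91218375 − 1.26831617) / (1.91218375 − 1) = £84,702.35.

£84,702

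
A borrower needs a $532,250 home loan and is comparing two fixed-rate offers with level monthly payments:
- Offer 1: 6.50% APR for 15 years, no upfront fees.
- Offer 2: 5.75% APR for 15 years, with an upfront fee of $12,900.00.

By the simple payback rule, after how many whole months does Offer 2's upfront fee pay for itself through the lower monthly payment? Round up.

Offer 1: monthly rate = 6.5%/12 = 0.0054167; payment = 532,250 × 0.0054167 / (1 − (1+0.0054167)^−180) = $4,636.47.
Offer 2: monthly rate = 5.75%/12 = 0.0047917; payment = 532,250 × 0.0047917 / (1 − (1+0.0047917)^−180) = $4,419.86.
Monthly savings = $4,636.47 − $4,419.86 = $216.61.
Break-even = $12,900.00 / $216.61 = 59.55 → 60 months.

60 months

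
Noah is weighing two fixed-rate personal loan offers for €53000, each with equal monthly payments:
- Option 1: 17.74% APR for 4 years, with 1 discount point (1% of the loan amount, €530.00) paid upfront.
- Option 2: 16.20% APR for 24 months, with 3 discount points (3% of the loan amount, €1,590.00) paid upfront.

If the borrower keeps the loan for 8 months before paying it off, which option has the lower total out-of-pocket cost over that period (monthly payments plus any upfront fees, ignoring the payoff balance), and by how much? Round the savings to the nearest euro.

Option 1: monthly rate = 17.74%/12 = 0.0147833; payment = 53,000 × 0.0147833 / (1 − (1+0.0147833)^−48) = €1,549.68.
Option 2: at 16.20% the monthly rate is 0.0135000, so the payment is 53,000 × 0.0135000 / (1 − 1.0135000^−24) = €2,600.11.
Over 8 months: Option 1 costs 8 × €1,549.68 + €530.00 = €12,927.44; Option 2 costs 8 × €2,600.11 + €1,590.00 = €22,390.88.
Option 1 is cheaper by €22,390.88 − €12,927.44 = €9,463.44.

Option 1 by €9,463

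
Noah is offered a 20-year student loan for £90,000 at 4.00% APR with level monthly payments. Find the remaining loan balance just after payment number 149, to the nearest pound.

With monthly rate i = 4%/12 = 0.0033333, the balance after k of n payments is P · [(1+i)^n − (1+i)^k] / [(1+i)^n − 1].
(1+0.0033333)^240 = 2.22258209 and (1+0.0033333)^149 = 1.64187802, so the balance is 90,000 × (2.22258209 − 1.64187802) / (2.22258209 − 1) = £42,748.35.

£42,748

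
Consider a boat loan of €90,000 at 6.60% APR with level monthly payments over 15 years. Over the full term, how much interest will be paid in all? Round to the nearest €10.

€52,010

At 6.60% the monthly rate is 0.0055000, so the payment is 90,000 × 0.0055000 / (1 − 1.0055000^−180) = €788.95.
Total paid = 180 × €788.95 = €142,011.00; interest = €142,011.00 − €90,000 = €52,011.00.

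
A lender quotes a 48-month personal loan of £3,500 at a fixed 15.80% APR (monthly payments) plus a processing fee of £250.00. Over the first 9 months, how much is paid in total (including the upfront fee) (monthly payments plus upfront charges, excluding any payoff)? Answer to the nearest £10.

£1,140

At 15.80% the monthly rate is 0.0131667, so the payment is 3,500 × 0.0131667 / (1 − 1.0131667^−48) = £98.83.
Total outlay = 9 × £98.83 + £250.00 = £1,139.47.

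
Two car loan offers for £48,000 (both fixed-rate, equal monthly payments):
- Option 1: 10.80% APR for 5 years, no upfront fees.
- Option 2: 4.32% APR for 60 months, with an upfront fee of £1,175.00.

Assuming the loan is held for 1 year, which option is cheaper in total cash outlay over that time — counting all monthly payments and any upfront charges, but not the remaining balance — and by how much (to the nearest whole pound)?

Option 2 by £600

Option 1: monthly rate = 10.8%/12 = 0.0090000; payment = 48,000 × 0.0090000 / (1 − (1+0.0090000)^−60) = £1,038.86.
Option 2: monthly rate = 4.32%/12 = 0.0036000; payment = 48,000 × 0.0036000 / (1 − (1+0.0036000)^−60) = £890.94.
Over 12 months: Option 1 costs 12 × £1,038.86 = £12,466.32; Option 2 costs 12 × £890.94 + £1,175.00 = £11,866.28.
Option 2 is cheaper by £12,466.32 − £11,866.28 = £600.04.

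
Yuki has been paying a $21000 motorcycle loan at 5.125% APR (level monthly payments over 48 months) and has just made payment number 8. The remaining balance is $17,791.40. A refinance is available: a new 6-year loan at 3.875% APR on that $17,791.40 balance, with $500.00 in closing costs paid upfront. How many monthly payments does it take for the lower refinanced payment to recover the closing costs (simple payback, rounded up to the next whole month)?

Current payment = 21,000 × 5.125%/12 / (1 − (1+0.0042708)^−48) = $484.81.
Refinanced payment = 17,791.40 × 0.0032292 / (1 − (1+0.0032292)^−72) = $277.34.
Monthly savings = $484.81 − $277.34 = $207.47.
Break-even = $500.00 / $207.47 = 2.41 → 3 months.

3 months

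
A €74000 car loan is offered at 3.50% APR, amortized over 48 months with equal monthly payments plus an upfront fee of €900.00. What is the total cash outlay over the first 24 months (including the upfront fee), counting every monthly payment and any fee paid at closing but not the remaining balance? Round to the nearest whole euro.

Monthly rate = 3.5%/12 = 0.0029167; payment = 74,000 × 0.0029167 / (1 − (1+0.0029167)^−48) = €1,654.34.
Total outlay = 24 × €1,654.34 + €900.00 = €40,604.16.

€40,604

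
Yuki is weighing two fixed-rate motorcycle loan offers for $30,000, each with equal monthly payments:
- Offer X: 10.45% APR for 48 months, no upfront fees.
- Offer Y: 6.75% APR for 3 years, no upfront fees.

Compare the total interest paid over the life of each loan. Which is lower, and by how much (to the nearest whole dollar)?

Offer X: monthly rate = 10.45%/12 = 0.0087083; payment = 30,000 × 0.0087083 / (1 − (1+0.0087083)^−48) = $767.38.
Total interest on Offer X = 48 × $767.38 − $30,000 = $6,834.24.
Offer Y: at 6.75% the monthly rate is 0.0056250, so the payment is 30,000 × 0.0056250 / (1 − 1.0056250^−36) = $922.89.
Total interest on Offer Y = 36 × $922.89 − $30,000 = $3,224.04.
Offer Y is lower by $3,610.20.

Offer Y by $3,610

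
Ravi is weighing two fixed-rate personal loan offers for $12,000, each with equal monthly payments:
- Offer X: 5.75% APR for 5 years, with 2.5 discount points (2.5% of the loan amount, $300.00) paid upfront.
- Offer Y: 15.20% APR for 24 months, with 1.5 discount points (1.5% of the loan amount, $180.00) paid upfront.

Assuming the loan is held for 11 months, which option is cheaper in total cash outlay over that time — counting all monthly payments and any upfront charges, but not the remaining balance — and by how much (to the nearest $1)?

Offer X by $3,756

Offer X: monthly rate = 5.75%/12 = 0.0047917; payment = 12,000 × 0.0047917 / (1 − (1+0.0047917)^−60) = $230.60.
Offer Y: monthly rate = 15.2%/12 = 0.0126667; payment = 12,000 × 0.0126667 / (1 − (1+0.0126667)^−24) = $582.98.
Over 11 months: Offer X costs 11 × $230.60 + $300.00 = $2,836.60; Offer Y costs 11 × $582.98 + $180.00 = $6,592.78.
Offer X is cheaper by $6,592.78 − $2,836.60 = $3,756.18.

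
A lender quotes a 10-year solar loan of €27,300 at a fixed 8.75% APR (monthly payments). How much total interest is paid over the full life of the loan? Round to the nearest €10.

€13,760

At 8.75% the monthly rate is 0.0072917, so the payment is 27,300 × 0.0072917 / (1 − 1.0072917^−120) = €342.14.
Total paid = 120 × €342.14 = €41,056.80; interest = €41,056.80 − €27,300 = €13,756.80.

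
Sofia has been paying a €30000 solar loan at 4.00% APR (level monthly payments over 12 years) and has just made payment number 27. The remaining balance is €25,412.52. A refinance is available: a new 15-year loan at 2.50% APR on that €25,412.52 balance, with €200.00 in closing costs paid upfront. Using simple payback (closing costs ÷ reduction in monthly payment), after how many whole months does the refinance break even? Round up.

3 months

Current payment = 30,000 × 4%/12 / (1 − (1+0.0033333)^−144) = €262.66.
Refinanced payment = 25,412.52 × 0.0020833 / (1 − (1+0.0020833)^−180) = €169.45.
Monthly savings = €262.66 − €169.45 = €93.21.
Break-even = €200.00 / €93.21 = 2.15 → 3 months.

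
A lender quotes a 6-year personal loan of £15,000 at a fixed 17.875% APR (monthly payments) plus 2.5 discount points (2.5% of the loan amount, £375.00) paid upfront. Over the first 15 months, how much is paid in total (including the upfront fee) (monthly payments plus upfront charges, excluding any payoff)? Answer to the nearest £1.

£5,491

Monthly rate = 17.875%/12 = 0.0148958; payment = 15,000 × 0.0148958 / (1 − (1+0.0148958)^−72) = £341.06.
Total outlay = 15 × £341.06 + £375.00 = £5,490.90.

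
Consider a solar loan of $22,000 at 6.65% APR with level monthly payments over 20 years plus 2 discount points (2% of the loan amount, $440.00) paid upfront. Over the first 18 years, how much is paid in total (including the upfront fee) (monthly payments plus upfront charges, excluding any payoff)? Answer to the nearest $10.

At 6.65% the monthly rate is 0.0055417, so the payment is 22,000 × 0.0055417 / (1 − 1.0055417^−240) = $165.97.
Total outlay = 216 × $165.97 + $440.00 = $36,289.52.

$36,290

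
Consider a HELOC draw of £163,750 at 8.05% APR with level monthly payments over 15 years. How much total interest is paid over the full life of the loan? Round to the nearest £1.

At 8.05% the monthly rate is 0.0067083, so the payment is 163,750 × 0.0067083 / (1 − 1.0067083^−180) = £1,569.61.
Total paid = 180 × £1,569.61 = £282,529.80; interest = £282,529.80 − £163,750 = £118,779.80.

£118,780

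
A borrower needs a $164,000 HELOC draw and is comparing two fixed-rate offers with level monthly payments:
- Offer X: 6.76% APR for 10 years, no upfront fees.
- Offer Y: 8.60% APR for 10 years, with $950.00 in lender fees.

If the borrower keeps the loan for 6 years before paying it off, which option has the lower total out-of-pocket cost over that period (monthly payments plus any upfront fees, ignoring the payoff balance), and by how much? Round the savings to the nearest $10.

Offer X by $12,340

Offer X: monthly rate = 6.76%/12 = 0.0056333; payment = 164,000 × 0.0056333 / (1 − (1+0.0056333)^−120) = $1,883.96.
Offer Y: at 8.60% the monthly rate is 0.0071667, so the payment is 164,000 × 0.0071667 / (1 − 1.0071667^−120) = $2,042.15.
Over 72 months: Offer X costs 72 × $1,883.96 = $135,645.12; Offer Y costs 72 × $2,042.15 + $950.00 = $147,984.80.
Offer X is cheaper by $147,984.80 − $135,645.12 = $12,339.68.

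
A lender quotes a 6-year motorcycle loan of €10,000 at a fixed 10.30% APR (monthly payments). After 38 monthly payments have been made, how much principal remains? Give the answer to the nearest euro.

€5,487

With monthly rate i = 10.3%/12 = 0.0085833, the balance after k of n payments is P · [(1+i)^n − (1+i)^k] / [(1+i)^n − 1].
(1+0.0085833)^72 = 1.85032783 and (1+0.0085833)^38 = 1.38371903, so the balance is 10,000 × (1.85032783 − 1.38371903) / (1.85032783 − 1) = €5,487.40.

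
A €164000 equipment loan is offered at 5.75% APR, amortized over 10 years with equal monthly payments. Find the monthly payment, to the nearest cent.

€1,800.22

At 5.75% the monthly rate is 0.0047917, so the payment is 164,000 × 0.0047917 / (1 − 1.0047917^−120) = €1,800.22.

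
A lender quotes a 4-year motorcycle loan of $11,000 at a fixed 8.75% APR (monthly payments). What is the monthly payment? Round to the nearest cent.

$272.43

Monthly rate = 8.75%/12 = 0.0072917; payment = 11,000 × 0.0072917 / (1 − (1+0.0072917)^−48) = $272.43.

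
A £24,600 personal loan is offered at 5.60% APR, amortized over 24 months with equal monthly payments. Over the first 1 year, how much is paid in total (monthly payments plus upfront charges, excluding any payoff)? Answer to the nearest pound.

£13,030

Monthly rate = 5.6%/12 = 0.0046667; payment = 24,600 × 0.0046667 / (1 − (1+0.0046667)^−24) = £1,085.86.
Total outlay = 12 × £1,085.86 = £13,030.32.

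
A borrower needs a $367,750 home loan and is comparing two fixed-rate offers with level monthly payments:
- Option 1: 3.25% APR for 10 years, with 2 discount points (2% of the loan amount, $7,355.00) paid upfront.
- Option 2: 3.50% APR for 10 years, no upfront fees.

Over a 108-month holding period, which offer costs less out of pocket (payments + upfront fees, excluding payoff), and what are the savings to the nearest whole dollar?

Option 2 by $2,721

Option 1: at 3.25% the monthly rate is 0.0027083, so the payment is 367,750 × 0.0027083 / (1 − 1.0027083^−120) = $3,593.62.
Option 2: at 3.50% the monthly rate is 0.0029167, so the payment is 367,750 × 0.0029167 / (1 − 1.0029167^−120) = $3,636.53.
Over 108 months: Option 1 costs 108 × $3,593.62 + $7,355.00 = $395,465.96; Option 2 costs 108 × $3,636.53 = $392,745.24.
Option 2 is cheaper by $395,465.96 − $392,745.24 = $2,720.72.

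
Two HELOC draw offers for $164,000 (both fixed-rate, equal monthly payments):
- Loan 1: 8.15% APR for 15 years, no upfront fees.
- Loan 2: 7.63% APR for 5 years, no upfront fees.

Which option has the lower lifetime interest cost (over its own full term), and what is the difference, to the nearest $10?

Loan 2 by $86,890

Loan 1: at 8.15% the monthly rate is 0.0067917, so the payment is 164,000 × 0.0067917 / (1 − 1.0067917^−180) = $1,581.50.
Total interest on Loan 1 = 180 × $1,581.50 − $164,000 = $120,670.00.
Loan 2: monthly rate = 7.63%/12 = 0.0063583; payment = 164,000 × 0.0063583 / (1 − (1+0.0063583)^−60) = $3,296.36.
Total interest on Loan 2 = 60 × $3,296.36 − $164,000 = $33,781.60.
Loan 2 is lower by $86,888.40.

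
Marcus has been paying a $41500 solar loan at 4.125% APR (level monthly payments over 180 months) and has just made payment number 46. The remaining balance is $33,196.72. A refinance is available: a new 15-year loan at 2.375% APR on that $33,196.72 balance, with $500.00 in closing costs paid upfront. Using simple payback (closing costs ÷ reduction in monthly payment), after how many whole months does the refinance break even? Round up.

6 months

Current payment = 41,500 × 4.125%/12 / (1 − (1+0.0034375)^−180) = $309.58.
Refinanced payment = 33,196.72 × 0.0019792 / (1 − (1+0.0019792)^−180) = $219.40.
Monthly savings = $309.58 − $219.40 = $90.18.
Break-even = $500.00 / $90.18 = 5.54 → 6 months.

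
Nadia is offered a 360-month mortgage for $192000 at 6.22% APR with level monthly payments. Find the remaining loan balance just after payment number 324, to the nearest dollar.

$38,610

With monthly rate i = 6.22%/12 = 0.0051833, the balance after k of n payments is P · [(1+i)^n − (1+i)^k] / [(1+i)^n − 1].
(1+0.0051833)^360 = 6.43132509 and (1+0.0051833)^324 = 5.33912903, so the balance is 192,000 × (6.43132509 − 5.33912903) / (6.43132509 − 1) = $38,609.67.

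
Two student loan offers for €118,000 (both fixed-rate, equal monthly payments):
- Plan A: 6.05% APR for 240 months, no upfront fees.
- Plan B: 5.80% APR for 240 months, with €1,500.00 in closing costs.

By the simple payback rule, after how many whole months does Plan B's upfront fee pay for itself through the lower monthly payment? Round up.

89 months

Plan A: at 6.05% the monthly rate is 0.0050417, so the payment is 118,000 × 0.0050417 / (1 − 1.0050417^−240) = €848.80.
Plan B: at 5.80% the monthly rate is 0.0048333, so the payment is 118,000 × 0.0048333 / (1 − 1.0048333^−240) = €831.83.
Monthly savings = €848.80 − €831.83 = €16.97.
Break-even = €1,500.00 / €16.97 = 88.39 → 89 months.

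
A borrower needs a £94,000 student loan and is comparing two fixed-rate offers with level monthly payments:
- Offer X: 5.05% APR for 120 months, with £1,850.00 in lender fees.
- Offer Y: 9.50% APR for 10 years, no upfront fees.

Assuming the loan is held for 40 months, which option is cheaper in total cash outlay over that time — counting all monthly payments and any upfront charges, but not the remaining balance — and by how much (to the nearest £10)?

Offer X by £6,830

Offer X: at 5.05% the monthly rate is 0.0042083, so the payment is 94,000 × 0.0042083 / (1 − 1.0042083^−120) = £999.31.
Offer Y: at 9.50% the monthly rate is 0.0079167, so the payment is 94,000 × 0.0079167 / (1 − 1.0079167^−120) = £1,216.34.
Over 40 months: Offer X costs 40 × £999.31 + £1,850.00 = £41,822.40; Offer Y costs 40 × £1,216.34 = £48,653.60.
Offer X is cheaper by £48,653.60 − £41,822.40 = £6,831.20.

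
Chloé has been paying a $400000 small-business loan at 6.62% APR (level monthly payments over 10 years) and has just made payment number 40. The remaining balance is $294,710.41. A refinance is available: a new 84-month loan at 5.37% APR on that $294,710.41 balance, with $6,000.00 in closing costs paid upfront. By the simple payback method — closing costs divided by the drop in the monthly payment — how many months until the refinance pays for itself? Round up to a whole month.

Current payment = 400,000 × 6.62%/12 / (1 − (1+0.0055167)^−120) = $4,566.38.
Refinanced payment = 294,710.41 × 0.0044750 / (1 − (1+0.0044750)^−84) = $4,216.84.
Monthly savings = $4,566.38 − $4,216.84 = $349.54.
Break-even = $6,000.00 / $349.54 = 17.17 → 18 months.

18 months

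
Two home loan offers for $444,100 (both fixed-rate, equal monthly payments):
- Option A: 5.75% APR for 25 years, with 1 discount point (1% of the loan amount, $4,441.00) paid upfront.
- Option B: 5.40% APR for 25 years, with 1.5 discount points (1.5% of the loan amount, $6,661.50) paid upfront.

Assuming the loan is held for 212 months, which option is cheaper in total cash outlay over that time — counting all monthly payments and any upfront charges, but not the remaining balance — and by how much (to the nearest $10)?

Option A: at 5.75% the monthly rate is 0.0047917, so the payment is 444,100 × 0.0047917 / (1 − 1.0047917^−300) = $2,793.86.
Option B: at 5.40% the monthly rate is 0.0045000, so the payment is 444,100 × 0.0045000 / (1 − 1.0045000^−300) = $2,700.70.
Over 212 months: Option A costs 212 × $2,793.86 + $4,441.00 = $596,739.32; Option B costs 212 × $2,700.70 + $6,661.50 = $579,209.90.
Option B is cheaper by $596,739.32 − $579,209.90 = $17,529.42.

Option B by $17,530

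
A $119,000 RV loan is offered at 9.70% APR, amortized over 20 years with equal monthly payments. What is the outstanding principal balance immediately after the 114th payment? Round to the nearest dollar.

$88,694

With monthly rate i = 9.7%/12 = 0.0080833, the balance after k of n payments is P · [(1+i)^n − (1+i)^k] / [(1+i)^n − 1].
(1+0.0080833)^240 = 6.90469190 and (1+0.0080833)^114 = 2.50376489, so the balance is 119,000 × (6.90469190 − 2.50376489) / (6.90469190 − 1) = $88,693.93.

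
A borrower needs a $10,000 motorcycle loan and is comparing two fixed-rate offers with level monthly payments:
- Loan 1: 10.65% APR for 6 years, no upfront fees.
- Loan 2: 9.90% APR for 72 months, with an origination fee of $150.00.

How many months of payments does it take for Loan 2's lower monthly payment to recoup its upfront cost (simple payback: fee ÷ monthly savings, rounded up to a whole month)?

Loan 1: monthly rate = 10.65%/12 = 0.0088750; payment = 10,000 × 0.0088750 / (1 − (1+0.0088750)^−72) = $188.55.
Loan 2: monthly rate = 9.9%/12 = 0.0082500; payment = 10,000 × 0.0082500 / (1 − (1+0.0082500)^−72) = $184.75.
Monthly savings = $188.55 − $184.75 = $3.80.
Break-even = $150.00 / $3.80 = 39.47 → 40 months.

40 months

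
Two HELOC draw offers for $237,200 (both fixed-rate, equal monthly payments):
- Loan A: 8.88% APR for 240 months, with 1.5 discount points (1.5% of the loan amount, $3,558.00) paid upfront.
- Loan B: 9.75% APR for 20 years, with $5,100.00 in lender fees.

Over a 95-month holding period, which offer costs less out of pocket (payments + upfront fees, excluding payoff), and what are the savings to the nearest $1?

Loan A by $14,272

Loan A: monthly rate = 8.88%/12 = 0.0074000; payment = 237,200 × 0.0074000 / (1 − (1+0.0074000)^−240) = $2,115.88.
Loan B: at 9.75% the monthly rate is 0.0081250, so the payment is 237,200 × 0.0081250 / (1 − 1.0081250^−240) = $2,249.88.
Over 95 months: Loan A costs 95 × $2,115.88 + $3,558.00 = $204,566.60; Loan B costs 95 × $2,249.88 + $5,100.00 = $218,838.60.
Loan A is cheaper by $218,838.60 − $204,566.60 = $14,272.00.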